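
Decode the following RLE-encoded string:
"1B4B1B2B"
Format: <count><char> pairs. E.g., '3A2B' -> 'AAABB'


Expanding each <count><char> pair:
  1B -> 'B'
  4B -> 'BBBB'
  1B -> 'B'
  2B -> 'BB'

Decoded = BBBBBBBB


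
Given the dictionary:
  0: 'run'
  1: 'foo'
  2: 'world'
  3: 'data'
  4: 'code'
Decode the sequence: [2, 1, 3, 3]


Look up each index in the dictionary:
  2 -> 'world'
  1 -> 'foo'
  3 -> 'data'
  3 -> 'data'

Decoded: "world foo data data"


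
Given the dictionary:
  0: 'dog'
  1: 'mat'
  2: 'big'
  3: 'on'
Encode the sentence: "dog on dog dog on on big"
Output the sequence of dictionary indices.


Look up each word in the dictionary:
  'dog' -> 0
  'on' -> 3
  'dog' -> 0
  'dog' -> 0
  'on' -> 3
  'on' -> 3
  'big' -> 2

Encoded: [0, 3, 0, 0, 3, 3, 2]


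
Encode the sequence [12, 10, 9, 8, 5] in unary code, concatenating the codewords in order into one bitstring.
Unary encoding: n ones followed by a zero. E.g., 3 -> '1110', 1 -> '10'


Encode each number as n ones followed by a terminating 0:
  12 -> 1111111111110 (13 bits)
  10 -> 11111111110 (11 bits)
  9 -> 1111111110 (10 bits)
  8 -> 111111110 (9 bits)
  5 -> 111110 (6 bits)
Total length = 13 + 11 + 10 + 9 + 6 = 49 bits.

Unary([12, 10, 9, 8, 5]) = 1111111111110111111111101111111110111111110111110 (49 bits)


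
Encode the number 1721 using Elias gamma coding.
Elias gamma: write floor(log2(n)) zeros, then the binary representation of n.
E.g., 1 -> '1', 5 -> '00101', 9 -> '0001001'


num_bits = floor(log2(1721)) + 1 = 11
leading_zeros = num_bits - 1 = 10
binary(1721) = 11010111001

Elias gamma(1721) = '0000000000' + '11010111001' = 000000000011010111001 (21 bits)


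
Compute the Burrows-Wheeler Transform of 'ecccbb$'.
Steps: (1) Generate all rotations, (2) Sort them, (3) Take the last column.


Rotations (sorted):
  0: $ecccbb -> last char: b
  1: b$ecccb -> last char: b
  2: bb$eccc -> last char: c
  3: cbb$ecc -> last char: c
  4: ccbb$ec -> last char: c
  5: cccbb$e -> last char: e
  6: ecccbb$ -> last char: $


BWT = bbccce$


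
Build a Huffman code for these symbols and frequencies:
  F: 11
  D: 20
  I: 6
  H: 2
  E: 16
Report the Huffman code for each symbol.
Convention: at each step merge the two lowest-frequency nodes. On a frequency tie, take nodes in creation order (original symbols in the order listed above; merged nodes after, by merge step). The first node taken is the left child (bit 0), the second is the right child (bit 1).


Huffman tree construction:
Step 1: Merge H(2) + I(6) = 8
Step 2: Merge (H+I)(8) + F(11) = 19
Step 3: Merge E(16) + ((H+I)+F)(19) = 35
Step 4: Merge D(20) + (E+((H+I)+F))(35) = 55
Read each symbol's code off the tree from the root (left child = 0, right child = 1).

Codes:
  F: 111 (length 3)
  D: 0 (length 1)
  I: 1101 (length 4)
  H: 1100 (length 4)
  E: 10 (length 2)
Average code length: 117/55 = 2.1273 bits/symbol


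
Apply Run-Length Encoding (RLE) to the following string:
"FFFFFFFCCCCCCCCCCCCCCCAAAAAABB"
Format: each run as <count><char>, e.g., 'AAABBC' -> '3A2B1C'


Scanning runs left to right:
  i=0: run of 'F' x 7 -> '7F'
  i=7: run of 'C' x 15 -> '15C'
  i=22: run of 'A' x 6 -> '6A'
  i=28: run of 'B' x 2 -> '2B'

RLE = 7F15C6A2B


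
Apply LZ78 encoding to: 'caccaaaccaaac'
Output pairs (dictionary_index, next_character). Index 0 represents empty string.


LZ78 encoding steps:
Dictionary: {0: ''}
Step 1: w='' (idx 0), next='c' -> output (0, 'c'), add 'c' as idx 1
Step 2: w='' (idx 0), next='a' -> output (0, 'a'), add 'a' as idx 2
Step 3: w='c' (idx 1), next='c' -> output (1, 'c'), add 'cc' as idx 3
Step 4: w='a' (idx 2), next='a' -> output (2, 'a'), add 'aa' as idx 4
Step 5: w='a' (idx 2), next='c' -> output (2, 'c'), add 'ac' as idx 5
Step 6: w='c' (idx 1), next='a' -> output (1, 'a'), add 'ca' as idx 6
Step 7: w='aa' (idx 4), next='c' -> output (4, 'c'), add 'aac' as idx 7


Encoded: [(0, 'c'), (0, 'a'), (1, 'c'), (2, 'a'), (2, 'c'), (1, 'a'), (4, 'c')]


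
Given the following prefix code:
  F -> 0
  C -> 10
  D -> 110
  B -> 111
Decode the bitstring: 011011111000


Decoding step by step:
Bits 0 -> F
Bits 110 -> D
Bits 111 -> B
Bits 110 -> D
Bits 0 -> F
Bits 0 -> F


Decoded message: FDBDFF


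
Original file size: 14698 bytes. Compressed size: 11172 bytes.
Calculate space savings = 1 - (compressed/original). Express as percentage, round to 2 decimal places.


ratio = compressed/original = 11172/14698 = 0.760103
savings = 1 - ratio = 1 - 0.760103 = 0.239897
as a percentage: 0.239897 * 100 = 23.99%

Space savings = 1 - 11172/14698 = 23.99%


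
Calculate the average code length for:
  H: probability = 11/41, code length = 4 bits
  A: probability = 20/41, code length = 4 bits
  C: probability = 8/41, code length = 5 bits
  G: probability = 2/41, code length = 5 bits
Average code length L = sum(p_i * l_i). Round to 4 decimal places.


Weighted contributions p_i * l_i:
  H: (11/41) * 4 = 44/41
  A: (20/41) * 4 = 80/41
  C: (8/41) * 5 = 40/41
  G: (2/41) * 5 = 10/41
Sum = (44 + 80 + 40 + 10)/41 = 174/41

L = 174/41 = 4.2439 bits/symbol


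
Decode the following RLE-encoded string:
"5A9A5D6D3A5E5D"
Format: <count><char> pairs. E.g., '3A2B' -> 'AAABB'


Expanding each <count><char> pair:
  5A -> 'AAAAA'
  9A -> 'AAAAAAAAA'
  5D -> 'DDDDD'
  6D -> 'DDDDDD'
  3A -> 'AAA'
  5E -> 'EEEEE'
  5D -> 'DDDDD'

Decoded = AAAAAAAAAAAAAADDDDDDDDDDDAAAEEEEEDDDDD


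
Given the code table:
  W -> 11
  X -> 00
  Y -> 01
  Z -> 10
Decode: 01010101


Decoding:
01 -> Y
01 -> Y
01 -> Y
01 -> Y


Result: YYYY


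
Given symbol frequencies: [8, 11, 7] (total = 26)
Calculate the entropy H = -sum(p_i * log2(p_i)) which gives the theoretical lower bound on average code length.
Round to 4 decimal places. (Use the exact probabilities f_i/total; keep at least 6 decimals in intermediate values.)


Per-symbol terms -p_i * log2(p_i) with p_i = f_i/26:
  p = 8/26 = 0.307692: log2(p) = -1.700440, -p*log2(p) = 0.523212
  p = 11/26 = 0.423077: log2(p) = -1.241008, -p*log2(p) = 0.525042
  p = 7/26 = 0.269231: log2(p) = -1.893085, -p*log2(p) = 0.509677
H = 0.523212 + 0.525042 + 0.509677 = 1.557931

H = 1.5579 bits/symbol


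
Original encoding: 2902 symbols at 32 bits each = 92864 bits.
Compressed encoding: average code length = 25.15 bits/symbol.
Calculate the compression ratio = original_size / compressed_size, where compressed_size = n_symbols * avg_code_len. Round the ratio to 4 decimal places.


original_size = n_symbols * orig_bits = 2902 * 32 = 92864 bits
compressed_size = n_symbols * avg_code_len = 2902 * 25.15 = 72985.3 bits
ratio = original_size / compressed_size = 92864 / 72985.3 = 1.2724

Compression ratio = 1.2724


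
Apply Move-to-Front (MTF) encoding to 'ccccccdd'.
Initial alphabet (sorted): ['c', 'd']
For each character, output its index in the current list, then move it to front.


MTF encoding:
'c': index 0 in ['c', 'd'] -> ['c', 'd']
'c': index 0 in ['c', 'd'] -> ['c', 'd']
'c': index 0 in ['c', 'd'] -> ['c', 'd']
'c': index 0 in ['c', 'd'] -> ['c', 'd']
'c': index 0 in ['c', 'd'] -> ['c', 'd']
'c': index 0 in ['c', 'd'] -> ['c', 'd']
'd': index 1 in ['c', 'd'] -> ['d', 'c']
'd': index 0 in ['d', 'c'] -> ['d', 'c']


Output: [0, 0, 0, 0, 0, 0, 1, 0]


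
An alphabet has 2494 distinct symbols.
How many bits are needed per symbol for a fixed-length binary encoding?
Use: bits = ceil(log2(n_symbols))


log2(2494) = 11.2842
Bracket: 2^11 = 2048 < 2494 <= 2^12 = 4096
So ceil(log2(2494)) = 12

bits = ceil(log2(2494)) = ceil(11.2842) = 12 bits


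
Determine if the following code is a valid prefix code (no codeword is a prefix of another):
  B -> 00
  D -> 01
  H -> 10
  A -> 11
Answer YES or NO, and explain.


Checking each pair (does one codeword prefix another?):
  B='00' vs D='01': no prefix
  B='00' vs H='10': no prefix
  B='00' vs A='11': no prefix
  D='01' vs B='00': no prefix
  D='01' vs H='10': no prefix
  D='01' vs A='11': no prefix
  H='10' vs B='00': no prefix
  H='10' vs D='01': no prefix
  H='10' vs A='11': no prefix
  A='11' vs B='00': no prefix
  A='11' vs D='01': no prefix
  A='11' vs H='10': no prefix
No violation found over all pairs.

YES -- this is a valid prefix code. No codeword is a prefix of any other codeword.


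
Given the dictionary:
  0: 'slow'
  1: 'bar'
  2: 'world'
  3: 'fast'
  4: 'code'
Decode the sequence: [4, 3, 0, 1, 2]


Look up each index in the dictionary:
  4 -> 'code'
  3 -> 'fast'
  0 -> 'slow'
  1 -> 'bar'
  2 -> 'world'

Decoded: "code fast slow bar world"


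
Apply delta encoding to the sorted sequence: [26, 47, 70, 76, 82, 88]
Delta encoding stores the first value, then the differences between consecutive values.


First value: 26
Deltas:
  47 - 26 = 21
  70 - 47 = 23
  76 - 70 = 6
  82 - 76 = 6
  88 - 82 = 6


Delta encoded: [26, 21, 23, 6, 6, 6]


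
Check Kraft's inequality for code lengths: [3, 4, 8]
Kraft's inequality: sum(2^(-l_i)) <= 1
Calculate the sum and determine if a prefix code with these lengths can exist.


Sum = 2^(-3) + 2^(-4) + 2^(-8)
    = 0.125 + 0.0625 + 0.00390625
    = 49/256 = 0.19140625
Since 0.19140625 <= 1, Kraft's inequality IS satisfied.
A prefix code with these lengths CAN exist.

Kraft sum = 0.19140625. Satisfied.


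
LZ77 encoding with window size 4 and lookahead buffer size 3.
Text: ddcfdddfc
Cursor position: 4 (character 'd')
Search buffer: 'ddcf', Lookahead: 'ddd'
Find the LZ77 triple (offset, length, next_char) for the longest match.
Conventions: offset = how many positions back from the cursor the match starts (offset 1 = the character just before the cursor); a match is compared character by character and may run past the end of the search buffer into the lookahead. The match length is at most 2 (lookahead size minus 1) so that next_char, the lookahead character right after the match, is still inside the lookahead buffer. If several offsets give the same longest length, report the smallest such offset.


Try each offset into the search buffer:
  offset=1 (pos 3, char 'f'): match length 0
  offset=2 (pos 2, char 'c'): match length 0
  offset=3 (pos 1, char 'd'): match length 1
  offset=4 (pos 0, char 'd'): match length 2
Longest match has length 2 at offset 4.
next_char = character at position 4 + 2 = 6 -> 'd'

Best match: offset=4, length=2 (matching 'dd' starting at position 0)
LZ77 triple: (4, 2, 'd')


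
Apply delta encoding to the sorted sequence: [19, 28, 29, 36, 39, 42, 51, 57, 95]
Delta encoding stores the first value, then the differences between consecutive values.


First value: 19
Deltas:
  28 - 19 = 9
  29 - 28 = 1
  36 - 29 = 7
  39 - 36 = 3
  42 - 39 = 3
  51 - 42 = 9
  57 - 51 = 6
  95 - 57 = 38


Delta encoded: [19, 9, 1, 7, 3, 3, 9, 6, 38]


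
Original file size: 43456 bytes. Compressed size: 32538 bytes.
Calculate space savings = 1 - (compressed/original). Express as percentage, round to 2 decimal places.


ratio = compressed/original = 32538/43456 = 0.748757
savings = 1 - ratio = 1 - 0.748757 = 0.251243
as a percentage: 0.251243 * 100 = 25.12%

Space savings = 1 - 32538/43456 = 25.12%


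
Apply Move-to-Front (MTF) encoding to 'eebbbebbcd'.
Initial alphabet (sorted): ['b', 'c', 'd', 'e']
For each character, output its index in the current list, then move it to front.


MTF encoding:
'e': index 3 in ['b', 'c', 'd', 'e'] -> ['e', 'b', 'c', 'd']
'e': index 0 in ['e', 'b', 'c', 'd'] -> ['e', 'b', 'c', 'd']
'b': index 1 in ['e', 'b', 'c', 'd'] -> ['b', 'e', 'c', 'd']
'b': index 0 in ['b', 'e', 'c', 'd'] -> ['b', 'e', 'c', 'd']
'b': index 0 in ['b', 'e', 'c', 'd'] -> ['b', 'e', 'c', 'd']
'e': index 1 in ['b', 'e', 'c', 'd'] -> ['e', 'b', 'c', 'd']
'b': index 1 in ['e', 'b', 'c', 'd'] -> ['b', 'e', 'c', 'd']
'b': index 0 in ['b', 'e', 'c', 'd'] -> ['b', 'e', 'c', 'd']
'c': index 2 in ['b', 'e', 'c', 'd'] -> ['c', 'b', 'e', 'd']
'd': index 3 in ['c', 'b', 'e', 'd'] -> ['d', 'c', 'b', 'e']


Output: [3, 0, 1, 0, 0, 1, 1, 0, 2, 3]


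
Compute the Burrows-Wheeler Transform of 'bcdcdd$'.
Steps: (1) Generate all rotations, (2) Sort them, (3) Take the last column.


Rotations (sorted):
  0: $bcdcdd -> last char: d
  1: bcdcdd$ -> last char: $
  2: cdcdd$b -> last char: b
  3: cdd$bcd -> last char: d
  4: d$bcdcd -> last char: d
  5: dcdd$bc -> last char: c
  6: dd$bcdc -> last char: c


BWT = d$bddcc


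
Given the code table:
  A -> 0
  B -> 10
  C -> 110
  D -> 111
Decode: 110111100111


Decoding:
110 -> C
111 -> D
10 -> B
0 -> A
111 -> D


Result: CDBAD


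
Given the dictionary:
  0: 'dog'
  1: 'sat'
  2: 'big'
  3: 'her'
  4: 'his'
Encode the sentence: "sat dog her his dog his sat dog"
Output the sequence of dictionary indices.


Look up each word in the dictionary:
  'sat' -> 1
  'dog' -> 0
  'her' -> 3
  'his' -> 4
  'dog' -> 0
  'his' -> 4
  'sat' -> 1
  'dog' -> 0

Encoded: [1, 0, 3, 4, 0, 4, 1, 0]


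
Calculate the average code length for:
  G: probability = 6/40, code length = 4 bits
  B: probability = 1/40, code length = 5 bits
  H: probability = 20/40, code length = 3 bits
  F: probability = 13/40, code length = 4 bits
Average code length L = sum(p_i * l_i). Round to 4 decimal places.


Weighted contributions p_i * l_i:
  G: (6/40) * 4 = 24/40
  B: (1/40) * 5 = 5/40
  H: (20/40) * 3 = 60/40
  F: (13/40) * 4 = 52/40
Sum = (24 + 5 + 60 + 52)/40 = 141/40

L = 141/40 = 3.5250 bits/symbol


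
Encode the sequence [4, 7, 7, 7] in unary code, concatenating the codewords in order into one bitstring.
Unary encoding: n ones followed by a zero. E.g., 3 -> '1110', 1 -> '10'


Encode each number as n ones followed by a terminating 0:
  4 -> 11110 (5 bits)
  7 -> 11111110 (8 bits)
  7 -> 11111110 (8 bits)
  7 -> 11111110 (8 bits)
Total length = 5 + 8 + 8 + 8 = 29 bits.

Unary([4, 7, 7, 7]) = 11110111111101111111011111110 (29 bits)


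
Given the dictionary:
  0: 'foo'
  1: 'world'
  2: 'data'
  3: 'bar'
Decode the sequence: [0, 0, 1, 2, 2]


Look up each index in the dictionary:
  0 -> 'foo'
  0 -> 'foo'
  1 -> 'world'
  2 -> 'data'
  2 -> 'data'

Decoded: "foo foo world data data"


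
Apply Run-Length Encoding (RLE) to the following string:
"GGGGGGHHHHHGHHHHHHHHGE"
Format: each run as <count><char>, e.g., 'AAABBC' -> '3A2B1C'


Scanning runs left to right:
  i=0: run of 'G' x 6 -> '6G'
  i=6: run of 'H' x 5 -> '5H'
  i=11: run of 'G' x 1 -> '1G'
  i=12: run of 'H' x 8 -> '8H'
  i=20: run of 'G' x 1 -> '1G'
  i=21: run of 'E' x 1 -> '1E'

RLE = 6G5H1G8H1G1E


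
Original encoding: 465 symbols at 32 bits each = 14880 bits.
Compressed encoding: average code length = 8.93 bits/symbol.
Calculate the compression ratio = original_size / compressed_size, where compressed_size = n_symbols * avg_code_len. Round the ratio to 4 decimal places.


original_size = n_symbols * orig_bits = 465 * 32 = 14880 bits
compressed_size = n_symbols * avg_code_len = 465 * 8.93 = 4152.45 bits
ratio = original_size / compressed_size = 14880 / 4152.45 = 3.5834

Compression ratio = 3.5834


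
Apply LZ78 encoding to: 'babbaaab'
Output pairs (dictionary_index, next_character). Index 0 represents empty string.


LZ78 encoding steps:
Dictionary: {0: ''}
Step 1: w='' (idx 0), next='b' -> output (0, 'b'), add 'b' as idx 1
Step 2: w='' (idx 0), next='a' -> output (0, 'a'), add 'a' as idx 2
Step 3: w='b' (idx 1), next='b' -> output (1, 'b'), add 'bb' as idx 3
Step 4: w='a' (idx 2), next='a' -> output (2, 'a'), add 'aa' as idx 4
Step 5: w='a' (idx 2), next='b' -> output (2, 'b'), add 'ab' as idx 5


Encoded: [(0, 'b'), (0, 'a'), (1, 'b'), (2, 'a'), (2, 'b')]


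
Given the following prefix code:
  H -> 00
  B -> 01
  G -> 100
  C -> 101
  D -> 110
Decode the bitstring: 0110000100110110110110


Decoding step by step:
Bits 01 -> B
Bits 100 -> G
Bits 00 -> H
Bits 100 -> G
Bits 110 -> D
Bits 110 -> D
Bits 110 -> D
Bits 110 -> D


Decoded message: BGHGDDDD


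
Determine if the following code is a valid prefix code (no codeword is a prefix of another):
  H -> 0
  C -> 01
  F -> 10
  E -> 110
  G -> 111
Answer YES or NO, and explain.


Checking each pair (does one codeword prefix another?):
  H='0' vs C='01': prefix -- VIOLATION

NO -- this is NOT a valid prefix code. H (0) is a prefix of C (01).


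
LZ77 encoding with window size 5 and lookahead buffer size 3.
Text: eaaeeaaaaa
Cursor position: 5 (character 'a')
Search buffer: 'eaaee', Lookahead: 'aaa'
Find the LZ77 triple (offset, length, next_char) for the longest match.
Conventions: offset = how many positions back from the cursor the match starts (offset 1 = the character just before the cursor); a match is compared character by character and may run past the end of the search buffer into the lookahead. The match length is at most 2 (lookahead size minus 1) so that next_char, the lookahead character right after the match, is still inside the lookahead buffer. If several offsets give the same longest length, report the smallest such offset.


Try each offset into the search buffer:
  offset=1 (pos 4, char 'e'): match length 0
  offset=2 (pos 3, char 'e'): match length 0
  offset=3 (pos 2, char 'a'): match length 1
  offset=4 (pos 1, char 'a'): match length 2
  offset=5 (pos 0, char 'e'): match length 0
Longest match has length 2 at offset 4.
next_char = character at position 5 + 2 = 7 -> 'a'

Best match: offset=4, length=2 (matching 'aa' starting at position 1)
LZ77 triple: (4, 2, 'a')


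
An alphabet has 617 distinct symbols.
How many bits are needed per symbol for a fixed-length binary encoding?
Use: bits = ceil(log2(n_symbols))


log2(617) = 9.2691
Bracket: 2^9 = 512 < 617 <= 2^10 = 1024
So ceil(log2(617)) = 10

bits = ceil(log2(617)) = ceil(9.2691) = 10 bits


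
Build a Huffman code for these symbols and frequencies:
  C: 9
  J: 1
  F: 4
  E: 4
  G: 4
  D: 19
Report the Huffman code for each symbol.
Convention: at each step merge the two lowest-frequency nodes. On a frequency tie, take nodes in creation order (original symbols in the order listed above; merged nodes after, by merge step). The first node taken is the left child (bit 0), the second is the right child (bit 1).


Huffman tree construction:
Step 1: Merge J(1) + F(4) = 5
Step 2: Merge E(4) + G(4) = 8
Step 3: Merge (J+F)(5) + (E+G)(8) = 13
Step 4: Merge C(9) + ((J+F)+(E+G))(13) = 22
Step 5: Merge D(19) + (C+((J+F)+(E+G)))(22) = 41
Read each symbol's code off the tree from the root (left child = 0, right child = 1).

Codes:
  C: 10 (length 2)
  J: 1100 (length 4)
  F: 1101 (length 4)
  E: 1110 (length 4)
  G: 1111 (length 4)
  D: 0 (length 1)
Average code length: 89/41 = 2.1707 bits/symbol


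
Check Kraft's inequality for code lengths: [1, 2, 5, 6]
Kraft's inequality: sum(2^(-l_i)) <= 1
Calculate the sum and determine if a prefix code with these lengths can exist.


Sum = 2^(-1) + 2^(-2) + 2^(-5) + 2^(-6)
    = 0.5 + 0.25 + 0.03125 + 0.015625
    = 51/64 = 0.796875
Since 0.796875 <= 1, Kraft's inequality IS satisfied.
A prefix code with these lengths CAN exist.

Kraft sum = 0.796875. Satisfied.


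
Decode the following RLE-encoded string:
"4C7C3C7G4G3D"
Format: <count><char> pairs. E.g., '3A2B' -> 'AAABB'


Expanding each <count><char> pair:
  4C -> 'CCCC'
  7C -> 'CCCCCCC'
  3C -> 'CCC'
  7G -> 'GGGGGGG'
  4G -> 'GGGG'
  3D -> 'DDD'

Decoded = CCCCCCCCCCCCCCGGGGGGGGGGGDDD


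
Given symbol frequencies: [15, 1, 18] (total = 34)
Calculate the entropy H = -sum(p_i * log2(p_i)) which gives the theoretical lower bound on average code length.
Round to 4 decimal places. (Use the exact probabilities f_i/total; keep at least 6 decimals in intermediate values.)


Per-symbol terms -p_i * log2(p_i) with p_i = f_i/34:
  p = 15/34 = 0.441176: log2(p) = -1.180572, -p*log2(p) = 0.520841
  p = 1/34 = 0.029412: log2(p) = -5.087463, -p*log2(p) = 0.149631
  p = 18/34 = 0.529412: log2(p) = -0.917538, -p*log2(p) = 0.485755
H = 0.520841 + 0.149631 + 0.485755 = 1.156227

H = 1.1562 bits/symbol


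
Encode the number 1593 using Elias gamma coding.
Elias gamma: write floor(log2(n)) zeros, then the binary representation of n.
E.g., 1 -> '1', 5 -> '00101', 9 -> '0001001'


num_bits = floor(log2(1593)) + 1 = 11
leading_zeros = num_bits - 1 = 10
binary(1593) = 11000111001

Elias gamma(1593) = '0000000000' + '11000111001' = 000000000011000111001 (21 bits)


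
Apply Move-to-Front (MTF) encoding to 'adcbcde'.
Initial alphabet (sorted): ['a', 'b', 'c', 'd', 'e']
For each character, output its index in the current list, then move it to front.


MTF encoding:
'a': index 0 in ['a', 'b', 'c', 'd', 'e'] -> ['a', 'b', 'c', 'd', 'e']
'd': index 3 in ['a', 'b', 'c', 'd', 'e'] -> ['d', 'a', 'b', 'c', 'e']
'c': index 3 in ['d', 'a', 'b', 'c', 'e'] -> ['c', 'd', 'a', 'b', 'e']
'b': index 3 in ['c', 'd', 'a', 'b', 'e'] -> ['b', 'c', 'd', 'a', 'e']
'c': index 1 in ['b', 'c', 'd', 'a', 'e'] -> ['c', 'b', 'd', 'a', 'e']
'd': index 2 in ['c', 'b', 'd', 'a', 'e'] -> ['d', 'c', 'b', 'a', 'e']
'e': index 4 in ['d', 'c', 'b', 'a', 'e'] -> ['e', 'd', 'c', 'b', 'a']


Output: [0, 3, 3, 3, 1, 2, 4]


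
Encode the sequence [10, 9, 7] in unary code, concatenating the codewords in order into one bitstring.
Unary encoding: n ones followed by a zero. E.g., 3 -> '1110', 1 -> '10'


Encode each number as n ones followed by a terminating 0:
  10 -> 11111111110 (11 bits)
  9 -> 1111111110 (10 bits)
  7 -> 11111110 (8 bits)
Total length = 11 + 10 + 8 = 29 bits.

Unary([10, 9, 7]) = 11111111110111111111011111110 (29 bits)


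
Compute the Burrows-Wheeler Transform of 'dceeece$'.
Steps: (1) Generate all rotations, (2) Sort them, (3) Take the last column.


Rotations (sorted):
  0: $dceeece -> last char: e
  1: ce$dceee -> last char: e
  2: ceeece$d -> last char: d
  3: dceeece$ -> last char: $
  4: e$dceeec -> last char: c
  5: ece$dcee -> last char: e
  6: eece$dce -> last char: e
  7: eeece$dc -> last char: c


BWT = eed$ceec


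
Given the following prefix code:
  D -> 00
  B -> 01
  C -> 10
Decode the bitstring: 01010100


Decoding step by step:
Bits 01 -> B
Bits 01 -> B
Bits 01 -> B
Bits 00 -> D


Decoded message: BBBD


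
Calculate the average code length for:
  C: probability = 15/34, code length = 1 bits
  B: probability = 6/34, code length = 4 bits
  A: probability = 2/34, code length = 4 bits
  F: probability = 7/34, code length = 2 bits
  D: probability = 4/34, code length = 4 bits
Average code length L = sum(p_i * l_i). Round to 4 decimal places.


Weighted contributions p_i * l_i:
  C: (15/34) * 1 = 15/34
  B: (6/34) * 4 = 24/34
  A: (2/34) * 4 = 8/34
  F: (7/34) * 2 = 14/34
  D: (4/34) * 4 = 16/34
Sum = (15 + 24 + 8 + 14 + 16)/34 = 77/34

L = 77/34 = 2.2647 bits/symbol


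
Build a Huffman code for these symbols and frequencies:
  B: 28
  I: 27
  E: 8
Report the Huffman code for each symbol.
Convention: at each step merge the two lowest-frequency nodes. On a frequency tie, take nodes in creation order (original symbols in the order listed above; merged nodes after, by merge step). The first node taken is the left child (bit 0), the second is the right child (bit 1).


Huffman tree construction:
Step 1: Merge E(8) + I(27) = 35
Step 2: Merge B(28) + (E+I)(35) = 63
Read each symbol's code off the tree from the root (left child = 0, right child = 1).

Codes:
  B: 0 (length 1)
  I: 11 (length 2)
  E: 10 (length 2)
Average code length: 98/63 = 1.5556 bits/symbol


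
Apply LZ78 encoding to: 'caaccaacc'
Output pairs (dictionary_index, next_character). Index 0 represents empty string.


LZ78 encoding steps:
Dictionary: {0: ''}
Step 1: w='' (idx 0), next='c' -> output (0, 'c'), add 'c' as idx 1
Step 2: w='' (idx 0), next='a' -> output (0, 'a'), add 'a' as idx 2
Step 3: w='a' (idx 2), next='c' -> output (2, 'c'), add 'ac' as idx 3
Step 4: w='c' (idx 1), next='a' -> output (1, 'a'), add 'ca' as idx 4
Step 5: w='ac' (idx 3), next='c' -> output (3, 'c'), add 'acc' as idx 5


Encoded: [(0, 'c'), (0, 'a'), (2, 'c'), (1, 'a'), (3, 'c')]


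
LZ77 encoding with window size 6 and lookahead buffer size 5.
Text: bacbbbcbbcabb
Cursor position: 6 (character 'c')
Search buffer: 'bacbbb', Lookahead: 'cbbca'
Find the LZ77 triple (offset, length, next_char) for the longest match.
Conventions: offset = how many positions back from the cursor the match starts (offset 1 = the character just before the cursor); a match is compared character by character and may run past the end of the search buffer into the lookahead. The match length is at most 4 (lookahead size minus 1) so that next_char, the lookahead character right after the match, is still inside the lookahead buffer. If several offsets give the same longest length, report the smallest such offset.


Try each offset into the search buffer:
  offset=1 (pos 5, char 'b'): match length 0
  offset=2 (pos 4, char 'b'): match length 0
  offset=3 (pos 3, char 'b'): match length 0
  offset=4 (pos 2, char 'c'): match length 3
  offset=5 (pos 1, char 'a'): match length 0
  offset=6 (pos 0, char 'b'): match length 0
Longest match has length 3 at offset 4.
next_char = character at position 6 + 3 = 9 -> 'c'

Best match: offset=4, length=3 (matching 'cbb' starting at position 2)
LZ77 triple: (4, 3, 'c')


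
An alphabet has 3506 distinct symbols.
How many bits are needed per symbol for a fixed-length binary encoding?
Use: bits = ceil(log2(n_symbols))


log2(3506) = 11.7756
Bracket: 2^11 = 2048 < 3506 <= 2^12 = 4096
So ceil(log2(3506)) = 12

bits = ceil(log2(3506)) = ceil(11.7756) = 12 bits


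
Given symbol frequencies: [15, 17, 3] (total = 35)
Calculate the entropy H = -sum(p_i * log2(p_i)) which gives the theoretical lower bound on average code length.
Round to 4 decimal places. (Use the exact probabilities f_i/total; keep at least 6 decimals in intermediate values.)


Per-symbol terms -p_i * log2(p_i) with p_i = f_i/35:
  p = 15/35 = 0.428571: log2(p) = -1.222392, -p*log2(p) = 0.523882
  p = 17/35 = 0.485714: log2(p) = -1.041820, -p*log2(p) = 0.506027
  p = 3/35 = 0.085714: log2(p) = -3.544321, -p*log2(p) = 0.303799
H = 0.523882 + 0.506027 + 0.303799 = 1.333708

H = 1.3337 bits/symbol


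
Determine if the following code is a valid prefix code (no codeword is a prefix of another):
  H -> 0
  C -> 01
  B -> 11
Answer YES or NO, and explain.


Checking each pair (does one codeword prefix another?):
  H='0' vs C='01': prefix -- VIOLATION

NO -- this is NOT a valid prefix code. H (0) is a prefix of C (01).


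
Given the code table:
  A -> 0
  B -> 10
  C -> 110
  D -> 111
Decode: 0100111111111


Decoding:
0 -> A
10 -> B
0 -> A
111 -> D
111 -> D
111 -> D


Result: ABADDD


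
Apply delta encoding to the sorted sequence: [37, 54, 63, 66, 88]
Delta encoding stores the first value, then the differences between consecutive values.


First value: 37
Deltas:
  54 - 37 = 17
  63 - 54 = 9
  66 - 63 = 3
  88 - 66 = 22


Delta encoded: [37, 17, 9, 3, 22]


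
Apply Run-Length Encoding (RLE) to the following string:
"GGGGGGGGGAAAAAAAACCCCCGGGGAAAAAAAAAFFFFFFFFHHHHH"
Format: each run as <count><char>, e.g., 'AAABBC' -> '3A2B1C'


Scanning runs left to right:
  i=0: run of 'G' x 9 -> '9G'
  i=9: run of 'A' x 8 -> '8A'
  i=17: run of 'C' x 5 -> '5C'
  i=22: run of 'G' x 4 -> '4G'
  i=26: run of 'A' x 9 -> '9A'
  i=35: run of 'F' x 8 -> '8F'
  i=43: run of 'H' x 5 -> '5H'

RLE = 9G8A5C4G9A8F5H


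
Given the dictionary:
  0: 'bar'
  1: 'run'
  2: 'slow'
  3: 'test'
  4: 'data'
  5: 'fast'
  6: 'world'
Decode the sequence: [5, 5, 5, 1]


Look up each index in the dictionary:
  5 -> 'fast'
  5 -> 'fast'
  5 -> 'fast'
  1 -> 'run'

Decoded: "fast fast fast run"


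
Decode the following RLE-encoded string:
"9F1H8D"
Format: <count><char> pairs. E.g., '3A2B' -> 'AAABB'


Expanding each <count><char> pair:
  9F -> 'FFFFFFFFF'
  1H -> 'H'
  8D -> 'DDDDDDDD'

Decoded = FFFFFFFFFHDDDDDDDD


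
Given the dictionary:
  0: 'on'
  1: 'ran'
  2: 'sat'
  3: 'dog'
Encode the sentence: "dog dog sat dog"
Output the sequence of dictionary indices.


Look up each word in the dictionary:
  'dog' -> 3
  'dog' -> 3
  'sat' -> 2
  'dog' -> 3

Encoded: [3, 3, 2, 3]


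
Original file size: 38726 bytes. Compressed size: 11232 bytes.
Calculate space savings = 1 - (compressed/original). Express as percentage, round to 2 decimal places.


ratio = compressed/original = 11232/38726 = 0.290038
savings = 1 - ratio = 1 - 0.290038 = 0.709962
as a percentage: 0.709962 * 100 = 71.0%

Space savings = 1 - 11232/38726 = 71.0%


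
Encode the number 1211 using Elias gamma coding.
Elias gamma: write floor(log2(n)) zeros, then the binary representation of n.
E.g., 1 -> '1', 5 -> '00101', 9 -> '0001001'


num_bits = floor(log2(1211)) + 1 = 11
leading_zeros = num_bits - 1 = 10
binary(1211) = 10010111011

Elias gamma(1211) = '0000000000' + '10010111011' = 000000000010010111011 (21 bits)


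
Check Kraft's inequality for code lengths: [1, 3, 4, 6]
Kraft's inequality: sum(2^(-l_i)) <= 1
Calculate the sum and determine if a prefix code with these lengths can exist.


Sum = 2^(-1) + 2^(-3) + 2^(-4) + 2^(-6)
    = 0.5 + 0.125 + 0.0625 + 0.015625
    = 45/64 = 0.703125
Since 0.703125 <= 1, Kraft's inequality IS satisfied.
A prefix code with these lengths CAN exist.

Kraft sum = 0.703125. Satisfied.


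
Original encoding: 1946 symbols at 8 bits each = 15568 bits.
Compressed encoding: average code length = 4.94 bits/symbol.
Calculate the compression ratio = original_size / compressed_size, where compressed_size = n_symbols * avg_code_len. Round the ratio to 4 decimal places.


original_size = n_symbols * orig_bits = 1946 * 8 = 15568 bits
compressed_size = n_symbols * avg_code_len = 1946 * 4.94 = 9613.24 bits
ratio = original_size / compressed_size = 15568 / 9613.24 = 1.6194

Compression ratio = 1.6194


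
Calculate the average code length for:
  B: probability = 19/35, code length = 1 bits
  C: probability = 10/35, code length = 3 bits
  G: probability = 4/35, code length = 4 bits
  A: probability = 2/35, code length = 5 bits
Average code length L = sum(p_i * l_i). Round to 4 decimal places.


Weighted contributions p_i * l_i:
  B: (19/35) * 1 = 19/35
  C: (10/35) * 3 = 30/35
  G: (4/35) * 4 = 16/35
  A: (2/35) * 5 = 10/35
Sum = (19 + 30 + 16 + 10)/35 = 75/35

L = 75/35 = 2.1429 bits/symbol


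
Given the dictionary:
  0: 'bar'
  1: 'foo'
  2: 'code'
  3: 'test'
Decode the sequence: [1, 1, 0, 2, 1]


Look up each index in the dictionary:
  1 -> 'foo'
  1 -> 'foo'
  0 -> 'bar'
  2 -> 'code'
  1 -> 'foo'

Decoded: "foo foo bar code foo"


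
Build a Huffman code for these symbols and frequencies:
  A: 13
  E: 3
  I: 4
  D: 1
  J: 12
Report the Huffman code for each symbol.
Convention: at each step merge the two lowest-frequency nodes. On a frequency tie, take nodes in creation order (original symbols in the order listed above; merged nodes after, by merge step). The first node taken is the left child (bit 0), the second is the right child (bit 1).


Huffman tree construction:
Step 1: Merge D(1) + E(3) = 4
Step 2: Merge I(4) + (D+E)(4) = 8
Step 3: Merge (I+(D+E))(8) + J(12) = 20
Step 4: Merge A(13) + ((I+(D+E))+J)(20) = 33
Read each symbol's code off the tree from the root (left child = 0, right child = 1).

Codes:
  A: 0 (length 1)
  E: 1011 (length 4)
  I: 100 (length 3)
  D: 1010 (length 4)
  J: 11 (length 2)
Average code length: 65/33 = 1.9697 bits/symbol


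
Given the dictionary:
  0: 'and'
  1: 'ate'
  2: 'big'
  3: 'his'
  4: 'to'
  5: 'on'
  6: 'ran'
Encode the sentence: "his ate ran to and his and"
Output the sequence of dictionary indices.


Look up each word in the dictionary:
  'his' -> 3
  'ate' -> 1
  'ran' -> 6
  'to' -> 4
  'and' -> 0
  'his' -> 3
  'and' -> 0

Encoded: [3, 1, 6, 4, 0, 3, 0]


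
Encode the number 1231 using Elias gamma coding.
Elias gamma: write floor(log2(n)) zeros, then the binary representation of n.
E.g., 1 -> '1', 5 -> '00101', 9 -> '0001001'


num_bits = floor(log2(1231)) + 1 = 11
leading_zeros = num_bits - 1 = 10
binary(1231) = 10011001111

Elias gamma(1231) = '0000000000' + '10011001111' = 000000000010011001111 (21 bits)


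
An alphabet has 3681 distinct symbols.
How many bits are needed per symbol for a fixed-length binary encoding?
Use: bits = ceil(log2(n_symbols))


log2(3681) = 11.8459
Bracket: 2^11 = 2048 < 3681 <= 2^12 = 4096
So ceil(log2(3681)) = 12

bits = ceil(log2(3681)) = ceil(11.8459) = 12 bits


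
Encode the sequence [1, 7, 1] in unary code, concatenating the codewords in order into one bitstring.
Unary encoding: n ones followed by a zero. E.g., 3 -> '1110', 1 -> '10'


Encode each number as n ones followed by a terminating 0:
  1 -> 10 (2 bits)
  7 -> 11111110 (8 bits)
  1 -> 10 (2 bits)
Total length = 2 + 8 + 2 = 12 bits.

Unary([1, 7, 1]) = 101111111010 (12 bits)


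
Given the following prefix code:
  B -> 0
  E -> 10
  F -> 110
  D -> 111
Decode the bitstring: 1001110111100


Decoding step by step:
Bits 10 -> E
Bits 0 -> B
Bits 111 -> D
Bits 0 -> B
Bits 111 -> D
Bits 10 -> E
Bits 0 -> B


Decoded message: EBDBDEB


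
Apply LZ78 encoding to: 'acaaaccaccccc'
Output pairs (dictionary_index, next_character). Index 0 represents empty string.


LZ78 encoding steps:
Dictionary: {0: ''}
Step 1: w='' (idx 0), next='a' -> output (0, 'a'), add 'a' as idx 1
Step 2: w='' (idx 0), next='c' -> output (0, 'c'), add 'c' as idx 2
Step 3: w='a' (idx 1), next='a' -> output (1, 'a'), add 'aa' as idx 3
Step 4: w='a' (idx 1), next='c' -> output (1, 'c'), add 'ac' as idx 4
Step 5: w='c' (idx 2), next='a' -> output (2, 'a'), add 'ca' as idx 5
Step 6: w='c' (idx 2), next='c' -> output (2, 'c'), add 'cc' as idx 6
Step 7: w='cc' (idx 6), next='c' -> output (6, 'c'), add 'ccc' as idx 7


Encoded: [(0, 'a'), (0, 'c'), (1, 'a'), (1, 'c'), (2, 'a'), (2, 'c'), (6, 'c')]


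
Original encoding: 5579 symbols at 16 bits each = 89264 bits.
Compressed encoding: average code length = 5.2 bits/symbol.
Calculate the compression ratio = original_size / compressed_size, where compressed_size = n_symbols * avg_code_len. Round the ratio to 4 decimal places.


original_size = n_symbols * orig_bits = 5579 * 16 = 89264 bits
compressed_size = n_symbols * avg_code_len = 5579 * 5.2 = 29010.8 bits
ratio = original_size / compressed_size = 89264 / 29010.8 = 3.0769

Compression ratio = 3.0769


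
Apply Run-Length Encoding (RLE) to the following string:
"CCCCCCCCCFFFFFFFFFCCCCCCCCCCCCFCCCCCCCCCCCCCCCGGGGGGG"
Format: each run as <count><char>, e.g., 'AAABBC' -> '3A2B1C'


Scanning runs left to right:
  i=0: run of 'C' x 9 -> '9C'
  i=9: run of 'F' x 9 -> '9F'
  i=18: run of 'C' x 12 -> '12C'
  i=30: run of 'F' x 1 -> '1F'
  i=31: run of 'C' x 15 -> '15C'
  i=46: run of 'G' x 7 -> '7G'

RLE = 9C9F12C1F15C7G


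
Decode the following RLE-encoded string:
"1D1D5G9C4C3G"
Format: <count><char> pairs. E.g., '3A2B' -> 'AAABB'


Expanding each <count><char> pair:
  1D -> 'D'
  1D -> 'D'
  5G -> 'GGGGG'
  9C -> 'CCCCCCCCC'
  4C -> 'CCCC'
  3G -> 'GGG'

Decoded = DDGGGGGCCCCCCCCCCCCCGGG


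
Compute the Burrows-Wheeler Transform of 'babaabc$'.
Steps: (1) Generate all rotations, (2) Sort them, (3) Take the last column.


Rotations (sorted):
  0: $babaabc -> last char: c
  1: aabc$bab -> last char: b
  2: abaabc$b -> last char: b
  3: abc$baba -> last char: a
  4: baabc$ba -> last char: a
  5: babaabc$ -> last char: $
  6: bc$babaa -> last char: a
  7: c$babaab -> last char: b


BWT = cbbaa$ab


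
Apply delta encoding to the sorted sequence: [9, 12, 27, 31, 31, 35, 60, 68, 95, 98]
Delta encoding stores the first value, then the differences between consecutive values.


First value: 9
Deltas:
  12 - 9 = 3
  27 - 12 = 15
  31 - 27 = 4
  31 - 31 = 0
  35 - 31 = 4
  60 - 35 = 25
  68 - 60 = 8
  95 - 68 = 27
  98 - 95 = 3


Delta encoded: [9, 3, 15, 4, 0, 4, 25, 8, 27, 3]


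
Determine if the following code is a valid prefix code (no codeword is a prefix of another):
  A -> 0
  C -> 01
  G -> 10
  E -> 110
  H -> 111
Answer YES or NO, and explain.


Checking each pair (does one codeword prefix another?):
  A='0' vs C='01': prefix -- VIOLATION

NO -- this is NOT a valid prefix code. A (0) is a prefix of C (01).


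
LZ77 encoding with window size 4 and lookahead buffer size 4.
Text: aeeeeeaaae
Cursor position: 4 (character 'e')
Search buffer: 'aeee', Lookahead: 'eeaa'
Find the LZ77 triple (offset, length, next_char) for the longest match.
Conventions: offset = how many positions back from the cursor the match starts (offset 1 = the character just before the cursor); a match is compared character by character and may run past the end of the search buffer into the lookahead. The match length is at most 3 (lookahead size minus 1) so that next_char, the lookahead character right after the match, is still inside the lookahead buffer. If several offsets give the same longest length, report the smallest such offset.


Try each offset into the search buffer:
  offset=1 (pos 3, char 'e'): match length 2
  offset=2 (pos 2, char 'e'): match length 2
  offset=3 (pos 1, char 'e'): match length 2
  offset=4 (pos 0, char 'a'): match length 0
Longest match has length 2, found at offsets 1, 2, 3; take the smallest, offset 1.
next_char = character at position 4 + 2 = 6 -> 'a'

Best match: offset=1, length=2 (matching 'ee' starting at position 3)
LZ77 triple: (1, 2, 'a')


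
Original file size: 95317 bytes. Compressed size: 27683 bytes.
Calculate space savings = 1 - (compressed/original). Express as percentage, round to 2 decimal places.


ratio = compressed/original = 27683/95317 = 0.290431
savings = 1 - ratio = 1 - 0.290431 = 0.709569
as a percentage: 0.709569 * 100 = 70.96%

Space savings = 1 - 27683/95317 = 70.96%


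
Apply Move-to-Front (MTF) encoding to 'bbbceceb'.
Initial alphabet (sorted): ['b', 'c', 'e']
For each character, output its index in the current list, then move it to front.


MTF encoding:
'b': index 0 in ['b', 'c', 'e'] -> ['b', 'c', 'e']
'b': index 0 in ['b', 'c', 'e'] -> ['b', 'c', 'e']
'b': index 0 in ['b', 'c', 'e'] -> ['b', 'c', 'e']
'c': index 1 in ['b', 'c', 'e'] -> ['c', 'b', 'e']
'e': index 2 in ['c', 'b', 'e'] -> ['e', 'c', 'b']
'c': index 1 in ['e', 'c', 'b'] -> ['c', 'e', 'b']
'e': index 1 in ['c', 'e', 'b'] -> ['e', 'c', 'b']
'b': index 2 in ['e', 'c', 'b'] -> ['b', 'e', 'c']


Output: [0, 0, 0, 1, 2, 1, 1, 2]


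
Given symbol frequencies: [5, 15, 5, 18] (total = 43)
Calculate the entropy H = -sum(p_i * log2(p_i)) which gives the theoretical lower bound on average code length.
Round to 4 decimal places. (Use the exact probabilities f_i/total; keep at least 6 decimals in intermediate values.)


Per-symbol terms -p_i * log2(p_i) with p_i = f_i/43:
  p = 5/43 = 0.116279: log2(p) = -3.104337, -p*log2(p) = 0.360969
  p = 15/43 = 0.348837: log2(p) = -1.519374, -p*log2(p) = 0.530014
  p = 5/43 = 0.116279: log2(p) = -3.104337, -p*log2(p) = 0.360969
  p = 18/43 = 0.418605: log2(p) = -1.256340, -p*log2(p) = 0.525910
H = 0.360969 + 0.530014 + 0.360969 + 0.525910 = 1.777862

H = 1.7779 bits/symbol


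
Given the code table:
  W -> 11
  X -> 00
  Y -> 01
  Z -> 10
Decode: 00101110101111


Decoding:
00 -> X
10 -> Z
11 -> W
10 -> Z
10 -> Z
11 -> W
11 -> W


Result: XZWZZWW


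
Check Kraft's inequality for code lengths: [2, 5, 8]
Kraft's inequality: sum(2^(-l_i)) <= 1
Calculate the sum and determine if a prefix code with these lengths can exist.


Sum = 2^(-2) + 2^(-5) + 2^(-8)
    = 0.25 + 0.03125 + 0.00390625
    = 73/256 = 0.28515625
Since 0.28515625 <= 1, Kraft's inequality IS satisfied.
A prefix code with these lengths CAN exist.

Kraft sum = 0.28515625. Satisfied.


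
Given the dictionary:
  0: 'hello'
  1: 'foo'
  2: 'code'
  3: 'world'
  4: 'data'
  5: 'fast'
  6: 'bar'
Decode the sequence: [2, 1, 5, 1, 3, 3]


Look up each index in the dictionary:
  2 -> 'code'
  1 -> 'foo'
  5 -> 'fast'
  1 -> 'foo'
  3 -> 'world'
  3 -> 'world'

Decoded: "code foo fast foo world world"


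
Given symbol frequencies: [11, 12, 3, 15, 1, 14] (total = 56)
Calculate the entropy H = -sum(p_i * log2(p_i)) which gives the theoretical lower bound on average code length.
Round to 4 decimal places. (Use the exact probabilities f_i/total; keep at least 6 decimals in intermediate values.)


Per-symbol terms -p_i * log2(p_i) with p_i = f_i/56:
  p = 11/56 = 0.196429: log2(p) = -2.347923, -p*log2(p) = 0.461199
  p = 12/56 = 0.214286: log2(p) = -2.222392, -p*log2(p) = 0.476227
  p = 3/56 = 0.053571: log2(p) = -4.222392, -p*log2(p) = 0.226200
  p = 15/56 = 0.267857: log2(p) = -1.900464, -p*log2(p) = 0.509053
  p = 1/56 = 0.017857: log2(p) = -5.807355, -p*log2(p) = 0.103703
  p = 14/56 = 0.250000: log2(p) = -2.000000, -p*log2(p) = 0.500000
H = 0.461199 + 0.476227 + 0.226200 + 0.509053 + 0.103703 + 0.500000 = 2.276382

H = 2.2764 bits/symbol
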